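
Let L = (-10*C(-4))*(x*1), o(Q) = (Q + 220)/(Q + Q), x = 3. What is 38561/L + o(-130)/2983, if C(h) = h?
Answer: 1495356479/4653480 ≈ 321.34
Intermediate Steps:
o(Q) = (220 + Q)/(2*Q) (o(Q) = (220 + Q)/((2*Q)) = (220 + Q)*(1/(2*Q)) = (220 + Q)/(2*Q))
L = 120 (L = (-10*(-4))*(3*1) = 40*3 = 120)
38561/L + o(-130)/2983 = 38561/120 + ((1/2)*(220 - 130)/(-130))/2983 = 38561*(1/120) + ((1/2)*(-1/130)*90)*(1/2983) = 38561/120 - 9/26*1/2983 = 38561/120 - 9/77558 = 1495356479/4653480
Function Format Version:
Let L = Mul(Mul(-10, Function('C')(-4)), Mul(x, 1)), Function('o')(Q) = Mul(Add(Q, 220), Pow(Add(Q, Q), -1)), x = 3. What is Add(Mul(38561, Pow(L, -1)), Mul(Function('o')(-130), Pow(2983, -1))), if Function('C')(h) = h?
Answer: Rational(1495356479, 4653480) ≈ 321.34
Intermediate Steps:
Function('o')(Q) = Mul(Rational(1, 2), Pow(Q, -1), Add(220, Q)) (Function('o')(Q) = Mul(Add(220, Q), Pow(Mul(2, Q), -1)) = Mul(Add(220, Q), Mul(Rational(1, 2), Pow(Q, -1))) = Mul(Rational(1, 2), Pow(Q, -1), Add(220, Q)))
L = 120 (L = Mul(Mul(-10, -4), Mul(3, 1)) = Mul(40, 3) = 120)
Add(Mul(38561, Pow(L, -1)), Mul(Function('o')(-130), Pow(2983, -1))) = Add(Mul(38561, Pow(120, -1)), Mul(Mul(Rational(1, 2), Pow(-130, -1), Add(220, -130)), Pow(2983, -1))) = Add(Mul(38561, Rational(1, 120)), Mul(Mul(Rational(1, 2), Rational(-1, 130), 90), Rational(1, 2983))) = Add(Rational(38561, 120), Mul(Rational(-9, 26), Rational(1, 2983))) = Add(Rational(38561, 120), Rational(-9, 77558)) = Rational(1495356479, 4653480)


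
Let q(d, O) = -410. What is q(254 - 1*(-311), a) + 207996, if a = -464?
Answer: 207586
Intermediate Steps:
q(254 - 1*(-311), a) + 207996 = -410 + 207996 = 207586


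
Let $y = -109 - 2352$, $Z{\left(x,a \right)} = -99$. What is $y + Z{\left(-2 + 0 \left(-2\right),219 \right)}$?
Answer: $-2560$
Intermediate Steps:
$y = -2461$ ($y = -109 - 2352 = -2461$)
$y + Z{\left(-2 + 0 \left(-2\right),219 \right)} = -2461 - 99 = -2560$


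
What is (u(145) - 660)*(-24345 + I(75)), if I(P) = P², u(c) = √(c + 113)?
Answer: 12355200 - 18720*√258 ≈ 1.2055e+7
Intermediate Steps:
u(c) = √(113 + c)
(u(145) - 660)*(-24345 + I(75)) = (√(113 + 145) - 660)*(-24345 + 75²) = (√258 - 660)*(-24345 + 5625) = (-660 + √258)*(-18720) = 12355200 - 18720*√258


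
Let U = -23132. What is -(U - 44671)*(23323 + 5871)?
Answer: 1979440782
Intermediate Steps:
-(U - 44671)*(23323 + 5871) = -(-23132 - 44671)*(23323 + 5871) = -(-67803)*29194 = -1*(-1979440782) = 1979440782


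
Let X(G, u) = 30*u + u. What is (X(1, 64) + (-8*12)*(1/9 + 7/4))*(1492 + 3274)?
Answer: 25812656/3 ≈ 8.6042e+6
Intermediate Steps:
X(G, u) = 31*u
(X(1, 64) + (-8*12)*(1/9 + 7/4))*(1492 + 3274) = (31*64 + (-8*12)*(1/9 + 7/4))*(1492 + 3274) = (1984 - 96*(1*(1/9) + 7*(1/4)))*4766 = (1984 - 96*(1/9 + 7/4))*4766 = (1984 - 96*67/36)*4766 = (1984 - 536/3)*4766 = (5416/3)*4766 = 25812656/3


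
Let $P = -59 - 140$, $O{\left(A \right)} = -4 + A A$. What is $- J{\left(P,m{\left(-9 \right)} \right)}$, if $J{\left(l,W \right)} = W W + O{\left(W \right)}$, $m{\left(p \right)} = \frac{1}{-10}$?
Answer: $\frac{199}{50} \approx 3.98$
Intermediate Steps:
$O{\left(A \right)} = -4 + A^{2}$
$m{\left(p \right)} = - \frac{1}{10}$
$P = -199$
$J{\left(l,W \right)} = -4 + 2 W^{2}$ ($J{\left(l,W \right)} = W W + \left(-4 + W^{2}\right) = W^{2} + \left(-4 + W^{2}\right) = -4 + 2 W^{2}$)
$- J{\left(P,m{\left(-9 \right)} \right)} = - (-4 + 2 \left(- \frac{1}{10}\right)^{2}) = - (-4 + 2 \cdot \frac{1}{100}) = - (-4 + \frac{1}{50}) = \left(-1\right) \left(- \frac{199}{50}\right) = \frac{199}{50}$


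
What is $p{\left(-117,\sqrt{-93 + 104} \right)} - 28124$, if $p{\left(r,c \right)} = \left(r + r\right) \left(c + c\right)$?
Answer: $-28124 - 468 \sqrt{11} \approx -29676.0$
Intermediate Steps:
$p{\left(r,c \right)} = 4 c r$ ($p{\left(r,c \right)} = 2 r 2 c = 4 c r$)
$p{\left(-117,\sqrt{-93 + 104} \right)} - 28124 = 4 \sqrt{-93 + 104} \left(-117\right) - 28124 = 4 \sqrt{11} \left(-117\right) - 28124 = - 468 \sqrt{11} - 28124 = -28124 - 468 \sqrt{11}$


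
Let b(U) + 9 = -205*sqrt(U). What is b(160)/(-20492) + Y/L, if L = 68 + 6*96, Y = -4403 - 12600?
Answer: -3110890/117829 + 205*sqrt(10)/5123 ≈ -26.275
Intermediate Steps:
Y = -17003
L = 644 (L = 68 + 576 = 644)
b(U) = -9 - 205*sqrt(U)
b(160)/(-20492) + Y/L = (-9 - 820*sqrt(10))/(-20492) - 17003/644 = (-9 - 820*sqrt(10))*(-1/20492) - 17003*1/644 = (-9 - 820*sqrt(10))*(-1/20492) - 2429/92 = (9/20492 + 205*sqrt(10)/5123) - 2429/92 = -3110890/117829 + 205*sqrt(10)/5123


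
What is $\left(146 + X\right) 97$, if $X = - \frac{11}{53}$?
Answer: $\frac{749519}{53} \approx 14142.0$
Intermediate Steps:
$X = - \frac{11}{53}$ ($X = \left(-11\right) \frac{1}{53} = - \frac{11}{53} \approx -0.20755$)
$\left(146 + X\right) 97 = \left(146 - \frac{11}{53}\right) 97 = \frac{7727}{53} \cdot 97 = \frac{749519}{53}$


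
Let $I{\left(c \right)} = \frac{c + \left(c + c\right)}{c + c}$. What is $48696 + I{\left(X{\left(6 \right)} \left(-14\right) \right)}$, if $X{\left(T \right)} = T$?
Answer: $\frac{97395}{2} \approx 48698.0$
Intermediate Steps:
$I{\left(c \right)} = \frac{3}{2}$ ($I{\left(c \right)} = \frac{c + 2 c}{2 c} = 3 c \frac{1}{2 c} = \frac{3}{2}$)
$48696 + I{\left(X{\left(6 \right)} \left(-14\right) \right)} = 48696 + \frac{3}{2} = \frac{97395}{2}$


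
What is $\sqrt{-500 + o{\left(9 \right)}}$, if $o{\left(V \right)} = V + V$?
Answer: $i \sqrt{482} \approx 21.954 i$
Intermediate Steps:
$o{\left(V \right)} = 2 V$
$\sqrt{-500 + o{\left(9 \right)}} = \sqrt{-500 + 2 \cdot 9} = \sqrt{-500 + 18} = \sqrt{-482} = i \sqrt{482}$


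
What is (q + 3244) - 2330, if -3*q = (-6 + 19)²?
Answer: 2573/3 ≈ 857.67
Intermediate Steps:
q = -169/3 (q = -(-6 + 19)²/3 = -⅓*13² = -⅓*169 = -169/3 ≈ -56.333)
(q + 3244) - 2330 = (-169/3 + 3244) - 2330 = 9563/3 - 2330 = 2573/3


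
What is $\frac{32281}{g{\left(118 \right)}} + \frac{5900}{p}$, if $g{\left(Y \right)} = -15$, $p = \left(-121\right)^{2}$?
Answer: $- \frac{472537621}{219615} \approx -2151.7$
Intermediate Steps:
$p = 14641$
$\frac{32281}{g{\left(118 \right)}} + \frac{5900}{p} = \frac{32281}{-15} + \frac{5900}{14641} = 32281 \left(- \frac{1}{15}\right) + 5900 \cdot \frac{1}{14641} = - \frac{32281}{15} + \frac{5900}{14641} = - \frac{472537621}{219615}$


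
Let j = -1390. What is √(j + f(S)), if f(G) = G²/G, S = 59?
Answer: 11*I*√11 ≈ 36.483*I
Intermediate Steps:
f(G) = G
√(j + f(S)) = √(-1390 + 59) = √(-1331) = 11*I*√11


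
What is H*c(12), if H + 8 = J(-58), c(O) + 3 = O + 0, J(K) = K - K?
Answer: -72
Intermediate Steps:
J(K) = 0
c(O) = -3 + O (c(O) = -3 + (O + 0) = -3 + O)
H = -8 (H = -8 + 0 = -8)
H*c(12) = -8*(-3 + 12) = -8*9 = -72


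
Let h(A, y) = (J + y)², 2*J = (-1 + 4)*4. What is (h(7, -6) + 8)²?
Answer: 64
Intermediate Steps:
J = 6 (J = ((-1 + 4)*4)/2 = (3*4)/2 = (½)*12 = 6)
h(A, y) = (6 + y)²
(h(7, -6) + 8)² = ((6 - 6)² + 8)² = (0² + 8)² = (0 + 8)² = 8² = 64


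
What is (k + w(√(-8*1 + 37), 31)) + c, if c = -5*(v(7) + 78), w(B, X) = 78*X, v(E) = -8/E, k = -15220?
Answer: -92304/7 ≈ -13186.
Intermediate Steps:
c = -2690/7 (c = -5*(-8/7 + 78) = -5*538/7 = -2690/7 ≈ -384.29)
(k + w(√(-8*1 + 37), 31)) + c = (-15220 + 78*31) - 2690/7 = (-15220 + 2418) - 2690/7 = -12802 - 2690/7 = -92304/7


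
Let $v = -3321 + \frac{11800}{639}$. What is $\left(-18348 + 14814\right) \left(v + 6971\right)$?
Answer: $- \frac{2761408700}{213} \approx -1.2964 \cdot 10^{7}$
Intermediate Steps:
$v = - \frac{2110319}{639}$ ($v = -3321 + 11800 \cdot \frac{1}{639} = -3321 + \frac{11800}{639} = - \frac{2110319}{639} \approx -3302.5$)
$\left(-18348 + 14814\right) \left(v + 6971\right) = \left(-18348 + 14814\right) \left(- \frac{2110319}{639} + 6971\right) = \left(-3534\right) \frac{2344150}{639} = - \frac{2761408700}{213}$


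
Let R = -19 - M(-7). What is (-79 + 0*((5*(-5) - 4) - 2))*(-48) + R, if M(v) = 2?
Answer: 3771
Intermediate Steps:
R = -21 (R = -19 - 1*2 = -19 - 2 = -21)
(-79 + 0*((5*(-5) - 4) - 2))*(-48) + R = (-79 + 0*((5*(-5) - 4) - 2))*(-48) - 21 = (-79 + 0*((-25 - 4) - 2))*(-48) - 21 = (-79 + 0*(-29 - 2))*(-48) - 21 = (-79 + 0*(-31))*(-48) - 21 = (-79 + 0)*(-48) - 21 = -79*(-48) - 21 = 3792 - 21 = 3771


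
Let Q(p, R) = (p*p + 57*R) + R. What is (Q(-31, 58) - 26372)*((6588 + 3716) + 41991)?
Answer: -1152947865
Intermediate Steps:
Q(p, R) = p² + 58*R (Q(p, R) = (p² + 57*R) + R = p² + 58*R)
(Q(-31, 58) - 26372)*((6588 + 3716) + 41991) = (((-31)² + 58*58) - 26372)*((6588 + 3716) + 41991) = ((961 + 3364) - 26372)*(10304 + 41991) = (4325 - 26372)*52295 = -22047*52295 = -1152947865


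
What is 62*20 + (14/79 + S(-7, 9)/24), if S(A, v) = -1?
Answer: 2351297/1896 ≈ 1240.1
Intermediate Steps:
62*20 + (14/79 + S(-7, 9)/24) = 62*20 + (14/79 - 1/24) = 1240 + (14*(1/79) - 1*1/24) = 1240 + (14/79 - 1/24) = 1240 + 257/1896 = 2351297/1896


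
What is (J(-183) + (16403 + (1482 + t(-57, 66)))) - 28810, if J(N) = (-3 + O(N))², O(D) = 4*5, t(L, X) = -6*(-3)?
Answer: -10618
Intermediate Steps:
t(L, X) = 18
O(D) = 20
J(N) = 289 (J(N) = (-3 + 20)² = 17² = 289)
(J(-183) + (16403 + (1482 + t(-57, 66)))) - 28810 = (289 + (16403 + (1482 + 18))) - 28810 = (289 + (16403 + 1500)) - 28810 = (289 + 17903) - 28810 = 18192 - 28810 = -10618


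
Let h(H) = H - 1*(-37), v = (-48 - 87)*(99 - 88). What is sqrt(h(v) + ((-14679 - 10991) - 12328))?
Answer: 11*I*sqrt(326) ≈ 198.61*I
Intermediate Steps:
v = -1485 (v = -135*11 = -1485)
h(H) = 37 + H (h(H) = H + 37 = 37 + H)
sqrt(h(v) + ((-14679 - 10991) - 12328)) = sqrt((37 - 1485) + ((-14679 - 10991) - 12328)) = sqrt(-1448 + (-25670 - 12328)) = sqrt(-1448 - 37998) = sqrt(-39446) = 11*I*sqrt(326)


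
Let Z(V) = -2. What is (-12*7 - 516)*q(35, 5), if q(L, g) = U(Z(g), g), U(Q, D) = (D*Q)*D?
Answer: 30000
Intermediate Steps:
U(Q, D) = Q*D²
q(L, g) = -2*g²
(-12*7 - 516)*q(35, 5) = (-12*7 - 516)*(-2*5²) = (-84 - 516)*(-2*25) = -600*(-50) = 30000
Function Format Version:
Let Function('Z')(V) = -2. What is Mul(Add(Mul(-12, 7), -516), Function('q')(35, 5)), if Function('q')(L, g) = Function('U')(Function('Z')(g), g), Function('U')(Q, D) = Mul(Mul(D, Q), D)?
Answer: 30000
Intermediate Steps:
Function('U')(Q, D) = Mul(Q, Pow(D, 2))
Function('q')(L, g) = Mul(-2, Pow(g, 2))
Mul(Add(Mul(-12, 7), -516), Function('q')(35, 5)) = Mul(Add(Mul(-12, 7), -516), Mul(-2, Pow(5, 2))) = Mul(Add(-84, -516), Mul(-2, 25)) = Mul(-600, -50) = 30000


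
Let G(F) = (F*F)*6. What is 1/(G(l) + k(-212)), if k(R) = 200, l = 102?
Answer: 1/62624 ≈ 1.5968e-5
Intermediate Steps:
G(F) = 6*F² (G(F) = F²*6 = 6*F²)
1/(G(l) + k(-212)) = 1/(6*102² + 200) = 1/(6*10404 + 200) = 1/(62424 + 200) = 1/62624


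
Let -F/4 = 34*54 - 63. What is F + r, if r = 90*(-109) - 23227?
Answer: -40129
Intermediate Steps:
F = -7092 (F = -4*(34*54 - 63) = -4*(1836 - 63) = -4*1773 = -7092)
r = -33037 (r = -9810 - 23227 = -33037)
F + r = -7092 - 33037 = -40129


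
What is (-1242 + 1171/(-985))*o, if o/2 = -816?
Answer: 1998450912/985 ≈ 2.0289e+6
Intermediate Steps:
o = -1632 (o = 2*(-816) = -1632)
(-1242 + 1171/(-985))*o = (-1242 + 1171/(-985))*(-1632) = (-1242 + 1171*(-1/985))*(-1632) = (-1242 - 1171/985)*(-1632) = -1224541/985*(-1632) = 1998450912/985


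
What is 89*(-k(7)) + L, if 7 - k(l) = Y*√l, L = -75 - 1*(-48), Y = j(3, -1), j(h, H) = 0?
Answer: -650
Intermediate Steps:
Y = 0
L = -27 (L = -75 + 48 = -27)
k(l) = 7 (k(l) = 7 - 0*√l = 7 - 1*0 = 7 + 0 = 7)
89*(-k(7)) + L = 89*(-1*7) - 27 = 89*(-7) - 27 = -623 - 27 = -650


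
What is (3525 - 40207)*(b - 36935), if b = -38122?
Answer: 2753240874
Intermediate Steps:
(3525 - 40207)*(b - 36935) = (3525 - 40207)*(-38122 - 36935) = -36682*(-75057) = 2753240874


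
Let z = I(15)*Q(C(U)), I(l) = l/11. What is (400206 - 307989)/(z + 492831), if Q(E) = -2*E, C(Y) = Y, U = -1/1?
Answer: 338129/1807057 ≈ 0.18712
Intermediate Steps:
I(l) = l/11 (I(l) = l*(1/11) = l/11)
U = -1 (U = -1*1 = -1)
z = 30/11 (z = ((1/11)*15)*(-2*(-1)) = (15/11)*2 = 30/11 ≈ 2.7273)
(400206 - 307989)/(z + 492831) = (400206 - 307989)/(30/11 + 492831) = 92217/(5421171/11) = 92217*(11/5421171) = 338129/1807057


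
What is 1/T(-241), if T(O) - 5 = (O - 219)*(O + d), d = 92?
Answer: 1/68545 ≈ 1.4589e-5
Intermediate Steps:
T(O) = 5 + (-219 + O)*(92 + O) (T(O) = 5 + (O - 219)*(O + 92) = 5 + (-219 + O)*(92 + O))
1/T(-241) = 1/(-20143 + (-241)² - 127*(-241)) = 1/(-20143 + 58081 + 30607) = 1/68545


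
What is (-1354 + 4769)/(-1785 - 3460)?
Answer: -683/1049 ≈ -0.65110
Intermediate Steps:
(-1354 + 4769)/(-1785 - 3460) = 3415/(-5245) = 3415*(-1/5245) = -683/1049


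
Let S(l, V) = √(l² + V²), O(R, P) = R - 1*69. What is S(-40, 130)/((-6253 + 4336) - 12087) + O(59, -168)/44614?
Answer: -5/22307 - 5*√185/7002 ≈ -0.0099367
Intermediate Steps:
O(R, P) = -69 + R (O(R, P) = R - 69 = -69 + R)
S(l, V) = √(V² + l²)
S(-40, 130)/((-6253 + 4336) - 12087) + O(59, -168)/44614 = √(130² + (-40)²)/((-6253 + 4336) - 12087) + (-69 + 59)/44614 = √(16900 + 1600)/(-1917 - 12087) - 10*1/44614 = √18500/(-14004) - 5/22307 = (10*√185)*(-1/14004) - 5/22307 = -5*√185/7002 - 5/22307 = -5/22307 - 5*√185/7002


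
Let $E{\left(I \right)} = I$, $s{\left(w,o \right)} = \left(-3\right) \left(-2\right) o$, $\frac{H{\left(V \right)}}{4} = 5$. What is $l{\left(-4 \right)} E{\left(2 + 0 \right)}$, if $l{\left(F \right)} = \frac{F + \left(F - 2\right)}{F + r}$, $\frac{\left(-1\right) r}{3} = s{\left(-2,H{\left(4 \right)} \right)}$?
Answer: $\frac{5}{91} \approx 0.054945$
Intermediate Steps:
$H{\left(V \right)} = 20$ ($H{\left(V \right)} = 4 \cdot 5 = 20$)
$s{\left(w,o \right)} = 6 o$
$r = -360$ ($r = - 3 \cdot 6 \cdot 20 = \left(-3\right) 120 = -360$)
$l{\left(F \right)} = \frac{-2 + 2 F}{-360 + F}$ ($l{\left(F \right)} = \frac{F + \left(F - 2\right)}{F - 360} = \frac{F + \left(-2 + F\right)}{-360 + F} = \frac{-2 + 2 F}{-360 + F}$)
$l{\left(-4 \right)} E{\left(2 + 0 \right)} = \frac{2 \left(-1 - 4\right)}{-360 - 4} \left(2 + 0\right) = 2 \frac{1}{-364} \left(-5\right) 2 = 2 \left(- \frac{1}{364}\right) \left(-5\right) 2 = \frac{5}{182} \cdot 2 = \frac{5}{91}$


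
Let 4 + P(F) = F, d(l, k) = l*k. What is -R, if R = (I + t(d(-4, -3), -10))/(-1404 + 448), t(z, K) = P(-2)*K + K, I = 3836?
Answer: 1943/478 ≈ 4.0648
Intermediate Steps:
d(l, k) = k*l
P(F) = -4 + F
t(z, K) = -5*K (t(z, K) = (-4 - 2)*K + K = -6*K + K = -5*K)
R = -1943/478 (R = (3836 - 5*(-10))/(-1404 + 448) = (3836 + 50)/(-956) = 3886*(-1/956) = -1943/478 ≈ -4.0648)
-R = -1*(-1943/478) = 1943/478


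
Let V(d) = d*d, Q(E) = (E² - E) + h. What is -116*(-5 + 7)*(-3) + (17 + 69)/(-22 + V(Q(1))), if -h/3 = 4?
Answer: 42499/61 ≈ 696.71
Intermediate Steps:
h = -12 (h = -3*4 = -12)
Q(E) = -12 + E² - E (Q(E) = (E² - E) - 12 = -12 + E² - E)
V(d) = d²
-116*(-5 + 7)*(-3) + (17 + 69)/(-22 + V(Q(1))) = -116*(-5 + 7)*(-3) + (17 + 69)/(-22 + (-12 + 1² - 1*1)²) = -232*(-3) + 86/(-22 + (-12 + 1 - 1)²) = -116*(-6) + 86/(-22 + (-12)²) = 696 + 86/(-22 + 144) = 696 + 86/122 = 696 + 86*(1/122) = 696 + 43/61 = 42499/61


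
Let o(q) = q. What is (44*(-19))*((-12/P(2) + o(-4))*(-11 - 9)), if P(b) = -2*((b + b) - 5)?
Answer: -167200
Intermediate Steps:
P(b) = 10 - 4*b (P(b) = -2*(2*b - 5) = -2*(-5 + 2*b) = 10 - 4*b)
(44*(-19))*((-12/P(2) + o(-4))*(-11 - 9)) = (44*(-19))*((-12/(10 - 4*2) - 4)*(-11 - 9)) = -836*(-12/(10 - 8) - 4)*(-20) = -836*(-12/2 - 4)*(-20) = -836*(-12*1/2 - 4)*(-20) = -836*(-6 - 4)*(-20) = -(-8360)*(-20) = -836*200 = -167200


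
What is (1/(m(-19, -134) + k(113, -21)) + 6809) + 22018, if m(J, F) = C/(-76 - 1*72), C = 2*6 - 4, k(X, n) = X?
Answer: 120468070/4179 ≈ 28827.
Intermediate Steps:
C = 8 (C = 12 - 4 = 8)
m(J, F) = -2/37 (m(J, F) = 8/(-76 - 1*72) = 8/(-76 - 72) = 8/(-148) = 8*(-1/148) = -2/37)
(1/(m(-19, -134) + k(113, -21)) + 6809) + 22018 = (1/(-2/37 + 113) + 6809) + 22018 = (1/(4179/37) + 6809) + 22018 = (37/4179 + 6809) + 22018 = 28454848/4179 + 22018 = 120468070/4179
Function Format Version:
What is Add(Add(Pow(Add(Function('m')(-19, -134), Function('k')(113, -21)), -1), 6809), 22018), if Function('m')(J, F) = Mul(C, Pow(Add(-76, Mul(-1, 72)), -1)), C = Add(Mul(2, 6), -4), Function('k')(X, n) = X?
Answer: Rational(120468070, 4179) ≈ 28827.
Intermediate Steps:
C = 8 (C = Add(12, -4) = 8)
Function('m')(J, F) = Rational(-2, 37) (Function('m')(J, F) = Mul(8, Pow(Add(-76, Mul(-1, 72)), -1)) = Mul(8, Pow(Add(-76, -72), -1)) = Mul(8, Pow(-148, -1)) = Mul(8, Rational(-1, 148)) = Rational(-2, 37))
Add(Add(Pow(Add(Function('m')(-19, -134), Function('k')(113, -21)), -1), 6809), 22018) = Add(Add(Pow(Add(Rational(-2, 37), 113), -1), 6809), 22018) = Add(Add(Pow(Rational(4179, 37), -1), 6809), 22018) = Add(Add(Rational(37, 4179), 6809), 22018) = Add(Rational(28454848, 4179), 22018) = Rational(120468070, 4179)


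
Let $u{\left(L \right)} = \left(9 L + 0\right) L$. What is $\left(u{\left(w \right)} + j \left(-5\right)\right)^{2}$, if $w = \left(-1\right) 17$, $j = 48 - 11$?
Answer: $5837056$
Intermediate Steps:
$j = 37$
$w = -17$
$u{\left(L \right)} = 9 L^{2}$ ($u{\left(L \right)} = 9 L L = 9 L^{2}$)
$\left(u{\left(w \right)} + j \left(-5\right)\right)^{2} = \left(9 \left(-17\right)^{2} + 37 \left(-5\right)\right)^{2} = \left(9 \cdot 289 - 185\right)^{2} = \left(2601 - 185\right)^{2} = 2416^{2} = 5837056$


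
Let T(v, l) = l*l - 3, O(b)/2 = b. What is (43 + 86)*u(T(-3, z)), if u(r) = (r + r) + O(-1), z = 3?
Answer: 1290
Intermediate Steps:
O(b) = 2*b
T(v, l) = -3 + l² (T(v, l) = l² - 3 = -3 + l²)
u(r) = -2 + 2*r (u(r) = (r + r) + 2*(-1) = 2*r - 2 = -2 + 2*r)
(43 + 86)*u(T(-3, z)) = (43 + 86)*(-2 + 2*(-3 + 3²)) = 129*(-2 + 2*(-3 + 9)) = 129*(-2 + 2*6) = 129*(-2 + 12) = 129*10 = 1290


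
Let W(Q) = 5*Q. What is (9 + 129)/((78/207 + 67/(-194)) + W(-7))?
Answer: -1847268/468089 ≈ -3.9464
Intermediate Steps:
(9 + 129)/((78/207 + 67/(-194)) + W(-7)) = (9 + 129)/((78/207 + 67/(-194)) + 5*(-7)) = 138/((78*(1/207) + 67*(-1/194)) - 35) = 138/((26/69 - 67/194) - 35) = 138/(421/13386 - 35) = 138/(-468089/13386) = 138*(-13386/468089) = -1847268/468089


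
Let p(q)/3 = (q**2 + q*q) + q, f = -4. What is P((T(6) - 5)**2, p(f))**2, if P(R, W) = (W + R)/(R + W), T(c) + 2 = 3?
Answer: 1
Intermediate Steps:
T(c) = 1 (T(c) = -2 + 3 = 1)
p(q) = 3*q + 6*q**2 (p(q) = 3*((q**2 + q*q) + q) = 3*((q**2 + q**2) + q) = 3*(2*q**2 + q) = 3*(q + 2*q**2) = 3*q + 6*q**2)
P(R, W) = 1 (P(R, W) = (R + W)/(R + W) = 1)
P((T(6) - 5)**2, p(f))**2 = 1**2 = 1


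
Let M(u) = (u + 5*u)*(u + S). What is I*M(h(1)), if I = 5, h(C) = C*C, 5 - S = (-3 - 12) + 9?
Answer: 360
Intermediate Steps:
S = 11 (S = 5 - ((-3 - 12) + 9) = 5 - (-15 + 9) = 5 - 1*(-6) = 5 + 6 = 11)
h(C) = C**2
M(u) = 6*u*(11 + u) (M(u) = (u + 5*u)*(u + 11) = (6*u)*(11 + u) = 6*u*(11 + u))
I*M(h(1)) = 5*(6*1**2*(11 + 1**2)) = 5*(6*1*(11 + 1)) = 5*(6*1*12) = 5*72 = 360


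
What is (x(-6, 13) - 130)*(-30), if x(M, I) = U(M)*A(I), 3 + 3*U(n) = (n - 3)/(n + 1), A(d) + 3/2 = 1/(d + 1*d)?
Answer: 50472/13 ≈ 3882.5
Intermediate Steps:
A(d) = -3/2 + 1/(2*d) (A(d) = -3/2 + 1/(d + 1*d) = -3/2 + 1/(d + d) = -3/2 + 1/(2*d))
U(n) = -1 + (-3 + n)/(3*(1 + n)) (U(n) = -1 + ((n - 3)/(n + 1))/3 = -1 + ((-3 + n)/(1 + n))/3 = -1 + (-3 + n)/(3*(1 + n)))
x(M, I) = (1 - 3*I)*(-3 - M)/(3*I*(1 + M)) (x(M, I) = (2*(-3 - M)/(3*(1 + M)))*((1 - 3*I)/(2*I)) = (1 - 3*I)*(-3 - M)/(3*I*(1 + M)))
(x(-6, 13) - 130)*(-30) = ((⅓)*(-1 + 3*13)*(3 - 6)/(13*(1 - 6)) - 130)*(-30) = ((⅓)*(1/13)*(-1 + 39)*(-3)/(-5) - 130)*(-30) = ((⅓)*(1/13)*(-⅕)*38*(-3) - 130)*(-30) = (38/65 - 130)*(-30) = -8412/65*(-30) = 50472/13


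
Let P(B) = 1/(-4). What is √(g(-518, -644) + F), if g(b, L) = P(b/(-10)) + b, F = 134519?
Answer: √536003/2 ≈ 366.06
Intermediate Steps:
P(B) = -¼
g(b, L) = -¼ + b
√(g(-518, -644) + F) = √((-¼ - 518) + 134519) = √(-2073/4 + 134519) = √(536003/4) = √536003/2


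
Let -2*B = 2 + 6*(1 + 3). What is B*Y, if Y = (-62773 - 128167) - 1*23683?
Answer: 2790099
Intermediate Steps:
Y = -214623 (Y = -190940 - 23683 = -214623)
B = -13 (B = -(2 + 6*(1 + 3))/2 = -(2 + 6*4)/2 = -(2 + 24)/2 = -1/2*26 = -13)
B*Y = -13*(-214623) = 2790099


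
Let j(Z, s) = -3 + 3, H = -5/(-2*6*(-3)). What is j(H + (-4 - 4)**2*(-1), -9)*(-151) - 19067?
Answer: -19067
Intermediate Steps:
H = -5/36 (H = -5/((-12*(-3))) = -5/36 ≈ -0.13889)
j(Z, s) = 0
j(H + (-4 - 4)**2*(-1), -9)*(-151) - 19067 = 0*(-151) - 19067 = 0 - 19067 = -19067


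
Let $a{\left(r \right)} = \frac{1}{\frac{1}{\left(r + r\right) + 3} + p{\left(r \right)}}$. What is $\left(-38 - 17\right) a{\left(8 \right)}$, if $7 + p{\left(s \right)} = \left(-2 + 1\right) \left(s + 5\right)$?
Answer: $\frac{1045}{379} \approx 2.7573$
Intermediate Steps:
$p{\left(s \right)} = -12 - s$ ($p{\left(s \right)} = -7 + \left(-2 + 1\right) \left(s + 5\right) = -7 - \left(5 + s\right) = -12 - s$)
$a{\left(r \right)} = \frac{1}{-12 + \frac{1}{3 + 2 r} - r}$ ($a{\left(r \right)} = \frac{1}{\frac{1}{\left(r + r\right) + 3} - \left(12 + r\right)} = \frac{1}{\frac{1}{2 r + 3} - \left(12 + r\right)} = \frac{1}{\frac{1}{3 + 2 r} - \left(12 + r\right)} = \frac{1}{-12 + \frac{1}{3 + 2 r} - r}$)
$\left(-38 - 17\right) a{\left(8 \right)} = \left(-38 - 17\right) \frac{-3 - 16}{35 + 2 \cdot 8^{2} + 27 \cdot 8} = - 55 \frac{-3 - 16}{35 + 2 \cdot 64 + 216} = - 55 \frac{1}{35 + 128 + 216} \left(-19\right) = - 55 \cdot \frac{1}{379} \left(-19\right) = \left(-55\right) \left(- \frac{19}{379}\right) = \frac{1045}{379}$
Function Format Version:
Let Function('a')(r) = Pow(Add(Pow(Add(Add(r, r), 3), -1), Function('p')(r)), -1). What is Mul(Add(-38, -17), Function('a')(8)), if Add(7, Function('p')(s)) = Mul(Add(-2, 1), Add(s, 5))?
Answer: Rational(1045, 379) ≈ 2.7573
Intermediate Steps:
Function('p')(s) = Add(-12, Mul(-1, s)) (Function('p')(s) = Add(-7, Mul(Add(-2, 1), Add(s, 5))) = Add(-7, Mul(-1, Add(5, s))) = Add(-7, Add(-5, Mul(-1, s))) = Add(-12, Mul(-1, s)))
Function('a')(r) = Pow(Add(-12, Pow(Add(3, Mul(2, r)), -1), Mul(-1, r)), -1) (Function('a')(r) = Pow(Add(Pow(Add(Add(r, r), 3), -1), Add(-12, Mul(-1, r))), -1) = Pow(Add(Pow(Add(Mul(2, r), 3), -1), Add(-12, Mul(-1, r))), -1) = Pow(Add(Pow(Add(3, Mul(2, r)), -1), Add(-12, Mul(-1, r))), -1) = Pow(Add(-12, Pow(Add(3, Mul(2, r)), -1), Mul(-1, r)), -1))
Mul(Add(-38, -17), Function('a')(8)) = Mul(Add(-38, -17), Mul(Pow(Add(35, Mul(2, Pow(8, 2)), Mul(27, 8)), -1), Add(-3, Mul(-2, 8)))) = Mul(-55, Mul(Pow(Add(35, Mul(2, 64), 216), -1), Add(-3, -16))) = Mul(-55, Mul(Pow(Add(35, 128, 216), -1), -19)) = Mul(-55, Mul(Pow(379, -1), -19)) = Mul(-55, Mul(Rational(1, 379), -19)) = Mul(-55, Rational(-19, 379)) = Rational(1045, 379)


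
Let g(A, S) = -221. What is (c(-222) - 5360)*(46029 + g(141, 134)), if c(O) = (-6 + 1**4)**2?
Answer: -244385680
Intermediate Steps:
c(O) = 25 (c(O) = (-6 + 1)**2 = (-5)**2 = 25)
(c(-222) - 5360)*(46029 + g(141, 134)) = (25 - 5360)*(46029 - 221) = -5335*45808 = -244385680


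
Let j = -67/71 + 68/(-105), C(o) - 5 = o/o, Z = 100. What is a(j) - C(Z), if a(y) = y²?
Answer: -192731381/55577025 ≈ -3.4678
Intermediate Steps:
C(o) = 6 (C(o) = 5 + o/o = 5 + 1 = 6)
j = -11863/7455 (j = -67*1/71 + 68*(-1/105) = -67/71 - 68/105 = -11863/7455 ≈ -1.5913)
a(j) - C(Z) = (-11863/7455)² - 1*6 = 140730769/55577025 - 6 = -192731381/55577025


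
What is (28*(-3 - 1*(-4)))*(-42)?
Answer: -1176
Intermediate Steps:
(28*(-3 - 1*(-4)))*(-42) = (28*(-3 + 4))*(-42) = (28*1)*(-42) = 28*(-42) = -1176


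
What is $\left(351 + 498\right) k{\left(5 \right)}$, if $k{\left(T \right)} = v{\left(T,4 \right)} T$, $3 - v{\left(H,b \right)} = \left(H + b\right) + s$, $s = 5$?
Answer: $-46695$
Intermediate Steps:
$v{\left(H,b \right)} = -2 - H - b$ ($v{\left(H,b \right)} = 3 - \left(\left(H + b\right) + 5\right) = 3 - \left(5 + H + b\right) = -2 - H - b$)
$k{\left(T \right)} = T \left(-6 - T\right)$ ($k{\left(T \right)} = \left(-2 - T - 4\right) T = \left(-6 - T\right) T = T \left(-6 - T\right)$)
$\left(351 + 498\right) k{\left(5 \right)} = \left(351 + 498\right) \left(\left(-1\right) 5 \left(6 + 5\right)\right) = 849 \left(\left(-1\right) 5 \cdot 11\right) = 849 \left(-55\right) = -46695$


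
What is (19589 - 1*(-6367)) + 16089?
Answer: 42045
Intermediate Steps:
(19589 - 1*(-6367)) + 16089 = (19589 + 6367) + 16089 = 25956 + 16089 = 42045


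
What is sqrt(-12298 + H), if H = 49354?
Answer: 8*sqrt(579) ≈ 192.50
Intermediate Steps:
sqrt(-12298 + H) = sqrt(-12298 + 49354) = sqrt(37056) = 8*sqrt(579)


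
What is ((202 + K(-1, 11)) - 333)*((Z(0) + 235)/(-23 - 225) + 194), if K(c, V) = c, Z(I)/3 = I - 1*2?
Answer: -1580139/62 ≈ -25486.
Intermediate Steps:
Z(I) = -6 + 3*I (Z(I) = 3*(I - 1*2) = 3*(I - 2) = 3*(-2 + I) = -6 + 3*I)
((202 + K(-1, 11)) - 333)*((Z(0) + 235)/(-23 - 225) + 194) = ((202 - 1) - 333)*(((-6 + 3*0) + 235)/(-23 - 225) + 194) = (201 - 333)*(((-6 + 0) + 235)/(-248) + 194) = -132*((-6 + 235)*(-1/248) + 194) = -132*(229*(-1/248) + 194) = -132*(-229/248 + 194) = -132*47883/248 = -1580139/62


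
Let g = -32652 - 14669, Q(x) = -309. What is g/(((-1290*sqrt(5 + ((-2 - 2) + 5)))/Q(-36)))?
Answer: -4874063*sqrt(6)/2580 ≈ -4627.5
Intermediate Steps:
g = -47321
g/(((-1290*sqrt(5 + ((-2 - 2) + 5)))/Q(-36))) = -47321*103/(430*sqrt(5 + ((-2 - 2) + 5))) = -47321*103/(430*sqrt(5 + (-4 + 5))) = -47321*103/(430*sqrt(5 + 1)) = -47321*103*sqrt(6)/2580 = -4874063*sqrt(6)/2580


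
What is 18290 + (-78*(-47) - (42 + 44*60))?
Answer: 19274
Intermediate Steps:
18290 + (-78*(-47) - (42 + 44*60)) = 18290 + (3666 - (42 + 2640)) = 18290 + (3666 - 1*2682) = 18290 + (3666 - 2682) = 18290 + 984 = 19274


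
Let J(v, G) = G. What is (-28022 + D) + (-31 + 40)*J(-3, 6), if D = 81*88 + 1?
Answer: -20839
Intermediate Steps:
D = 7129 (D = 7128 + 1 = 7129)
(-28022 + D) + (-31 + 40)*J(-3, 6) = (-28022 + 7129) + (-31 + 40)*6 = -20893 + 9*6 = -20893 + 54 = -20839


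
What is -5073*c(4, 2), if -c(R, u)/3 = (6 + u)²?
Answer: 974016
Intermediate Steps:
c(R, u) = -3*(6 + u)²
-5073*c(4, 2) = -(-15219)*(6 + 2)² = -(-15219)*8² = -(-15219)*64 = -5073*(-192) = 974016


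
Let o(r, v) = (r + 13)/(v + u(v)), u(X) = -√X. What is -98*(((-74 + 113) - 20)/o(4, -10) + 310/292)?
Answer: 1230145/1241 + 1862*I*√10/17 ≈ 991.25 + 346.36*I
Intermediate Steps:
o(r, v) = (13 + r)/(v - √v) (o(r, v) = (r + 13)/(v - √v) = (13 + r)/(v - √v))
-98*(((-74 + 113) - 20)/o(4, -10) + 310/292) = -98*(((-74 + 113) - 20)/(((13 + 4)/(-10 - √(-10)))) + 310/292) = -98*((39 - 20)/((17/(-10 - I*√10))) + 310*(1/292)) = -98*(19/((17/(-10 - I*√10))) + 155/146) = -98*(19*(-10/17 - I*√10/17) + 155/146) = -98*((-190/17 - 19*I*√10/17) + 155/146) = -98*(-25105/2482 - 19*I*√10/17) = 1230145/1241 + 1862*I*√10/17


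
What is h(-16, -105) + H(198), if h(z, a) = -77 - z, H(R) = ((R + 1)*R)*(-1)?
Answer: -39463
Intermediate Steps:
H(R) = -R*(1 + R) (H(R) = ((1 + R)*R)*(-1) = (R*(1 + R))*(-1) = -R*(1 + R))
h(-16, -105) + H(198) = (-77 - 1*(-16)) - 1*198*(1 + 198) = (-77 + 16) - 1*198*199 = -61 - 39402 = -39463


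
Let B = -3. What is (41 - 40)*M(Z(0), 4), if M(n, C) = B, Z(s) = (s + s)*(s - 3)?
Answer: -3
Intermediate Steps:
Z(s) = 2*s*(-3 + s) (Z(s) = (2*s)*(-3 + s) = 2*s*(-3 + s))
M(n, C) = -3
(41 - 40)*M(Z(0), 4) = (41 - 40)*(-3) = 1*(-3) = -3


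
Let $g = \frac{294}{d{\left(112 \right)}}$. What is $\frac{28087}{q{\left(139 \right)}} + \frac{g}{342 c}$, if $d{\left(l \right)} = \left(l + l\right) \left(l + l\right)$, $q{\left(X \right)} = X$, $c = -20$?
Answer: $\frac{32787640181}{162263040} \approx 202.06$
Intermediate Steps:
$d{\left(l \right)} = 4 l^{2}$ ($d{\left(l \right)} = 2 l 2 l = 4 l^{2}$)
$g = \frac{3}{512}$ ($g = \frac{294}{4 \cdot 112^{2}} = \frac{294}{4 \cdot 12544} = \frac{294}{50176} = 294 \cdot \frac{1}{50176} = \frac{3}{512} \approx 0.0058594$)
$\frac{28087}{q{\left(139 \right)}} + \frac{g}{342 c} = \frac{28087}{139} + \frac{3}{512 \cdot 342 \left(-20\right)} = 28087 \cdot \frac{1}{139} + \frac{3}{512 \left(-6840\right)} = \frac{28087}{139} + \frac{3}{512} \left(- \frac{1}{6840}\right) = \frac{28087}{139} - \frac{1}{1167360} = \frac{32787640181}{162263040}$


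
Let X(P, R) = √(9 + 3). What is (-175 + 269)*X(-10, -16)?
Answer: 188*√3 ≈ 325.63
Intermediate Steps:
X(P, R) = 2*√3 (X(P, R) = √12 = 2*√3)
(-175 + 269)*X(-10, -16) = (-175 + 269)*(2*√3) = 94*(2*√3) = 188*√3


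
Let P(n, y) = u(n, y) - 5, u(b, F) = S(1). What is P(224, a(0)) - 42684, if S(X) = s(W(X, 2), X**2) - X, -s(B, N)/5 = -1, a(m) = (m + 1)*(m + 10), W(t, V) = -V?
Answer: -42685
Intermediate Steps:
a(m) = (1 + m)*(10 + m)
s(B, N) = 5 (s(B, N) = -5*(-1) = 5)
S(X) = 5 - X
u(b, F) = 4 (u(b, F) = 5 - 1*1 = 5 - 1 = 4)
P(n, y) = -1 (P(n, y) = 4 - 5 = -1)
P(224, a(0)) - 42684 = -1 - 42684 = -42685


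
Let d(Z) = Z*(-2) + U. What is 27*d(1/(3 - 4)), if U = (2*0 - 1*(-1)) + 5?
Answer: 216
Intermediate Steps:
U = 6 (U = (0 + 1) + 5 = 1 + 5 = 6)
d(Z) = 6 - 2*Z (d(Z) = Z*(-2) + 6 = -2*Z + 6 = 6 - 2*Z)
27*d(1/(3 - 4)) = 27*(6 - 2/(3 - 4)) = 27*(6 - 2/(-1)) = 27*(6 - 2*(-1)) = 27*(6 + 2) = 27*8 = 216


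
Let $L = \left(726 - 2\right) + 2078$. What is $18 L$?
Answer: $50436$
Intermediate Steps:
$L = 2802$ ($L = 724 + 2078 = 2802$)
$18 L = 18 \cdot 2802 = 50436$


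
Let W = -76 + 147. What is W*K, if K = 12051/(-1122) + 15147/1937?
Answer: -150232521/724438 ≈ -207.38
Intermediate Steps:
W = 71
K = -2115951/724438 (K = 12051*(-1/1122) + 15147*(1/1937) = -4017/374 + 15147/1937 = -2115951/724438 ≈ -2.9208)
W*K = 71*(-2115951/724438) = -150232521/724438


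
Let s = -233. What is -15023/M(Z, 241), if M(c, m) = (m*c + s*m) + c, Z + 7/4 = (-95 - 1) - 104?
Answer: 30046/209953 ≈ 0.14311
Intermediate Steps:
Z = -807/4 (Z = -7/4 + ((-95 - 1) - 104) = -7/4 + (-96 - 104) = -7/4 - 200 = -807/4 ≈ -201.75)
M(c, m) = c - 233*m + c*m (M(c, m) = (m*c - 233*m) + c = (c*m - 233*m) + c = (-233*m + c*m) + c = c - 233*m + c*m)
-15023/M(Z, 241) = -15023/(-807/4 - 233*241 - 807/4*241) = -15023/(-807/4 - 56153 - 194487/4) = -15023/(-209953/2) = -15023*(-2/209953) = 30046/209953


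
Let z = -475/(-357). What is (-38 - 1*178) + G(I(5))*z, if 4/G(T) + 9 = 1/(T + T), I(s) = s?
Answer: -6881968/31773 ≈ -216.60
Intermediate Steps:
G(T) = 4/(-9 + 1/(2*T)) (G(T) = 4/(-9 + 1/(T + T)) = 4/(-9 + 1/(2*T)))
z = 475/357 (z = -475*(-1/357) = 475/357 ≈ 1.3305)
(-38 - 1*178) + G(I(5))*z = (-38 - 1*178) - 8*5/(-1 + 18*5)*(475/357) = (-38 - 178) - 8*5/(-1 + 90)*(475/357) = -216 - 8*5/89*(475/357) = -216 - 8*5*1/89*(475/357) = -216 - 40/89*475/357 = -216 - 19000/31773 = -6881968/31773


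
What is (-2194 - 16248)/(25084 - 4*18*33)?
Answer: -9221/11354 ≈ -0.81214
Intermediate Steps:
(-2194 - 16248)/(25084 - 4*18*33) = -18442/(25084 - 72*33) = -18442/(25084 - 2376) = -18442/22708 = -18442*1/22708 = -9221/11354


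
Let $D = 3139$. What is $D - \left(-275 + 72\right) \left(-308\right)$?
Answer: $-59385$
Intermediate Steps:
$D - \left(-275 + 72\right) \left(-308\right) = 3139 - \left(-275 + 72\right) \left(-308\right) = 3139 - \left(-203\right) \left(-308\right) = 3139 - 62524 = -59385$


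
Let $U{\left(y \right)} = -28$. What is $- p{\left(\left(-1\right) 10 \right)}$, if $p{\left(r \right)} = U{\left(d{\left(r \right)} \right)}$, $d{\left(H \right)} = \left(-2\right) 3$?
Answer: $28$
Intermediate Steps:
$d{\left(H \right)} = -6$
$p{\left(r \right)} = -28$
$- p{\left(\left(-1\right) 10 \right)} = \left(-1\right) \left(-28\right) = 28$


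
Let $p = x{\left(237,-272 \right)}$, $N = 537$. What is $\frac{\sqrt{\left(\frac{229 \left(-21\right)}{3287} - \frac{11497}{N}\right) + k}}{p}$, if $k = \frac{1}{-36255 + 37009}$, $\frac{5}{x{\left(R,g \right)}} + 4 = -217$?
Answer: $- \frac{17 i \sqrt{40511963692390559694}}{511884510} \approx - 211.38 i$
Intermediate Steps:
$x{\left(R,g \right)} = - \frac{5}{221}$ ($x{\left(R,g \right)} = \frac{5}{-4 - 217} = \frac{5}{-221} = 5 \left(- \frac{1}{221}\right) = - \frac{5}{221}$)
$k = \frac{1}{754} \approx 0.0013263$
$p = - \frac{5}{221} \approx -0.022624$
$\frac{\sqrt{\left(\frac{229 \left(-21\right)}{3287} - \frac{11497}{N}\right) + k}}{p} = \frac{\sqrt{\left(\frac{229 \left(-21\right)}{3287} - \frac{11497}{537}\right) + \frac{1}{754}}}{- \frac{5}{221}} = \sqrt{\left(\left(-4809\right) \frac{1}{3287} - \frac{11497}{537}\right) + \frac{1}{754}} \left(- \frac{221}{5}\right) = \sqrt{\left(- \frac{4809}{3287} - \frac{11497}{537}\right) + \frac{1}{754}} \left(- \frac{221}{5}\right) = \sqrt{- \frac{40373072}{1765119} + \frac{1}{754}} \left(- \frac{221}{5}\right) = \sqrt{- \frac{30439531169}{1330899726}} \left(- \frac{221}{5}\right) = \frac{i \sqrt{40511963692390559694}}{1330899726} \left(- \frac{221}{5}\right) = - \frac{17 i \sqrt{40511963692390559694}}{511884510}$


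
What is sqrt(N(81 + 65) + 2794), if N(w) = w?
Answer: 14*sqrt(15) ≈ 54.222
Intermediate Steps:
sqrt(N(81 + 65) + 2794) = sqrt((81 + 65) + 2794) = sqrt(146 + 2794) = sqrt(2940) = 14*sqrt(15)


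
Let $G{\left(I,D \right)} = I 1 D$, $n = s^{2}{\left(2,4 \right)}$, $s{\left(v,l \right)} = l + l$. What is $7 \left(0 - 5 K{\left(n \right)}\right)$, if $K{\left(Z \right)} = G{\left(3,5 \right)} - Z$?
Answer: $1715$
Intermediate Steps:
$s{\left(v,l \right)} = 2 l$
$n = 64$ ($n = \left(2 \cdot 4\right)^{2} = 8^{2} = 64$)
$G{\left(I,D \right)} = D I$ ($G{\left(I,D \right)} = I D = D I$)
$K{\left(Z \right)} = 15 - Z$ ($K{\left(Z \right)} = 5 \cdot 3 - Z = 15 - Z$)
$7 \left(0 - 5 K{\left(n \right)}\right) = 7 \left(0 - 5 \left(15 - 64\right)\right) = 7 \left(0 - -245\right) = 7 \left(0 + 245\right) = 7 \cdot 245 = 1715$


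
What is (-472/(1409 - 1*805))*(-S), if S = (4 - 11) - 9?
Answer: -1888/151 ≈ -12.503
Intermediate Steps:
S = -16 (S = -7 - 9 = -16)
(-472/(1409 - 1*805))*(-S) = (-472/(1409 - 1*805))*(-1*(-16)) = -472/(1409 - 805)*16 = -472/604*16 = -472*1/604*16 = -118/151*16 = -1888/151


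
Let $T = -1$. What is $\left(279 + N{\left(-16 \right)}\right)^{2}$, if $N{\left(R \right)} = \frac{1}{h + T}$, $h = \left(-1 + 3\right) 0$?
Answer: $77284$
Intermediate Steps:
$h = 0$ ($h = 2 \cdot 0 = 0$)
$N{\left(R \right)} = -1$ ($N{\left(R \right)} = \frac{1}{0 - 1} = \frac{1}{-1} = -1$)
$\left(279 + N{\left(-16 \right)}\right)^{2} = \left(279 - 1\right)^{2} = 278^{2} = 77284$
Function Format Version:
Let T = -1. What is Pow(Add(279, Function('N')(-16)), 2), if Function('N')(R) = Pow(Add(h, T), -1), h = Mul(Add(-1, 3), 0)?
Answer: 77284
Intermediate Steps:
h = 0 (h = Mul(2, 0) = 0)
Function('N')(R) = -1 (Function('N')(R) = Pow(Add(0, -1), -1) = Pow(-1, -1) = -1)
Pow(Add(279, Function('N')(-16)), 2) = Pow(Add(279, -1), 2) = Pow(278, 2) = 77284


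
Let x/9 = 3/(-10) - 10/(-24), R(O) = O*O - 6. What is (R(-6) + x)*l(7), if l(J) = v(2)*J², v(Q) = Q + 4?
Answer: 91287/10 ≈ 9128.7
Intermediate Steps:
v(Q) = 4 + Q
R(O) = -6 + O² (R(O) = O² - 6 = -6 + O²)
l(J) = 6*J² (l(J) = (4 + 2)*J² = 6*J²)
x = 21/20 (x = 9*(3/(-10) - 10/(-24)) = 9*(3*(-⅒) - 10*(-1/24)) = 9*(-3/10 + 5/12) = 9*(7/60) = 21/20 ≈ 1.0500)
(R(-6) + x)*l(7) = ((-6 + (-6)²) + 21/20)*(6*7²) = ((-6 + 36) + 21/20)*(6*49) = (30 + 21/20)*294 = (621/20)*294 = 91287/10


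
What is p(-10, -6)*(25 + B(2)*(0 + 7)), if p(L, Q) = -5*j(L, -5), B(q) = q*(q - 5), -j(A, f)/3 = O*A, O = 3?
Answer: 7650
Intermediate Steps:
j(A, f) = -9*A
B(q) = q*(-5 + q)
p(L, Q) = 45*L (p(L, Q) = -(-45)*L = 45*L)
p(-10, -6)*(25 + B(2)*(0 + 7)) = (45*(-10))*(25 + (2*(-5 + 2))*(0 + 7)) = -450*(25 + (2*(-3))*7) = -450*(25 - 6*7) = -450*(25 - 42) = -450*(-17) = 7650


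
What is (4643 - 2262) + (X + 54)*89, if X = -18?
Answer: 5585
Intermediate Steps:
(4643 - 2262) + (X + 54)*89 = (4643 - 2262) + (-18 + 54)*89 = 2381 + 36*89 = 2381 + 3204 = 5585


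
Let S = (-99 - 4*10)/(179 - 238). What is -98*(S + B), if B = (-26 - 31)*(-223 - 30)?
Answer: -83395844/59 ≈ -1.4135e+6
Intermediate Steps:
B = 14421 (B = -57*(-253) = 14421)
S = 139/59 (S = (-99 - 40)/(-59) = -139*(-1/59) = 139/59 ≈ 2.3559)
-98*(S + B) = -98*(139/59 + 14421) = -98*850978/59 = -83395844/59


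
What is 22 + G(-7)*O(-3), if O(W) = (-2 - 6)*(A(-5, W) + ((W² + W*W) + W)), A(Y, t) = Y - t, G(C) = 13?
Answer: -1330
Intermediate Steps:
O(W) = 40 - 16*W² (O(W) = (-2 - 6)*((-5 - W) + ((W² + W*W) + W)) = -8*((-5 - W) + ((W² + W²) + W)) = -8*((-5 - W) + (2*W² + W)) = -8*((-5 - W) + (W + 2*W²)) = -8*(-5 + 2*W²) = 40 - 16*W²)
22 + G(-7)*O(-3) = 22 + 13*(40 - 16*(-3)²) = 22 + 13*(40 - 16*9) = 22 + 13*(40 - 144) = 22 + 13*(-104) = 22 - 1352 = -1330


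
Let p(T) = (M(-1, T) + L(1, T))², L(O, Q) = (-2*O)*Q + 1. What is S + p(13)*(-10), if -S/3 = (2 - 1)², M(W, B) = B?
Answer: -1443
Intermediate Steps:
L(O, Q) = 1 - 2*O*Q (L(O, Q) = -2*O*Q + 1 = 1 - 2*O*Q)
S = -3 (S = -3*(2 - 1)² = -3*1² = -3*1 = -3)
p(T) = (1 - T)² (p(T) = (T + (1 - 2*1*T))² = (T + (1 - 2*T))² = (1 - T)²)
S + p(13)*(-10) = -3 + (-1 + 13)²*(-10) = -3 + 12²*(-10) = -3 + 144*(-10) = -3 - 1440 = -1443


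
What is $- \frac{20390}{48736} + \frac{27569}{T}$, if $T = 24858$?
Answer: $\frac{209187041}{302869872} \approx 0.69068$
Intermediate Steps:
$- \frac{20390}{48736} + \frac{27569}{T} = - \frac{20390}{48736} + \frac{27569}{24858} = \left(-20390\right) \frac{1}{48736} + 27569 \cdot \frac{1}{24858} = - \frac{10195}{24368} + \frac{27569}{24858} = \frac{209187041}{302869872}$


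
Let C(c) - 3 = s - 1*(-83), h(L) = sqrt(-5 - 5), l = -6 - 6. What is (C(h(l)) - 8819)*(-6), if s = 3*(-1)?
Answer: 52416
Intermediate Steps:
s = -3
l = -12
h(L) = I*sqrt(10) (h(L) = sqrt(-10) = I*sqrt(10))
C(c) = 83 (C(c) = 3 + (-3 - 1*(-83)) = 3 + (-3 + 83) = 3 + 80 = 83)
(C(h(l)) - 8819)*(-6) = (83 - 8819)*(-6) = -8736*(-6) = 52416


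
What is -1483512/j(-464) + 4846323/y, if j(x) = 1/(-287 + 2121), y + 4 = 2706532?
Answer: -2454605281537967/902176 ≈ -2.7208e+9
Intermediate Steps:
y = 2706528 (y = -4 + 2706532 = 2706528)
j(x) = 1/1834
-1483512/j(-464) + 4846323/y = -1483512/1/1834 + 4846323/2706528 = -1483512*1834 + 4846323*(1/2706528) = -2720761008 + 1615441/902176 = -2454605281537967/902176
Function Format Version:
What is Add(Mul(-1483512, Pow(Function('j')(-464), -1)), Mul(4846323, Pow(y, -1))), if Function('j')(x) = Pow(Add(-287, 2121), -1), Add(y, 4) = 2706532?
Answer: Rational(-2454605281537967, 902176) ≈ -2.7208e+9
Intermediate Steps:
y = 2706528 (y = Add(-4, 2706532) = 2706528)
Function('j')(x) = Rational(1, 1834) (Function('j')(x) = Pow(1834, -1) = Rational(1, 1834))
Add(Mul(-1483512, Pow(Function('j')(-464), -1)), Mul(4846323, Pow(y, -1))) = Add(Mul(-1483512, Pow(Rational(1, 1834), -1)), Mul(4846323, Pow(2706528, -1))) = Add(Mul(-1483512, 1834), Mul(4846323, Rational(1, 2706528))) = Add(-2720761008, Rational(1615441, 902176)) = Rational(-2454605281537967, 902176)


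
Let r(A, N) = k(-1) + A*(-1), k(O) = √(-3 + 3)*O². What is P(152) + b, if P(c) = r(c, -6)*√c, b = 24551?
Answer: 24551 - 304*√38 ≈ 22677.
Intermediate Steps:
k(O) = 0 (k(O) = √0*O² = 0*O² = 0)
r(A, N) = -A (r(A, N) = 0 + A*(-1) = 0 - A = -A)
P(c) = -c^(3/2) (P(c) = (-c)*√c = -c^(3/2))
P(152) + b = -152^(3/2) + 24551 = -304*√38 + 24551 = 24551 - 304*√38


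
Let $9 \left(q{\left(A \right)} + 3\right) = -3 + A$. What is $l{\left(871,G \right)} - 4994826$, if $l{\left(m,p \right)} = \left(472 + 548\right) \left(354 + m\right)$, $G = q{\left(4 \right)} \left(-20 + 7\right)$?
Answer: $-3745326$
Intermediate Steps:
$q{\left(A \right)} = - \frac{10}{3} + \frac{A}{9}$ ($q{\left(A \right)} = -3 + \frac{-3 + A}{9} = -3 + \left(- \frac{1}{3} + \frac{A}{9}\right) = - \frac{10}{3} + \frac{A}{9}$)
$G = \frac{338}{9}$ ($G = \left(- \frac{10}{3} + \frac{1}{9} \cdot 4\right) \left(-20 + 7\right) = \left(- \frac{10}{3} + \frac{4}{9}\right) \left(-13\right) = \left(- \frac{26}{9}\right) \left(-13\right) = \frac{338}{9} \approx 37.556$)
$l{\left(m,p \right)} = 361080 + 1020 m$ ($l{\left(m,p \right)} = 1020 \left(354 + m\right) = 361080 + 1020 m$)
$l{\left(871,G \right)} - 4994826 = \left(361080 + 1020 \cdot 871\right) - 4994826 = \left(361080 + 888420\right) - 4994826 = 1249500 - 4994826 = -3745326$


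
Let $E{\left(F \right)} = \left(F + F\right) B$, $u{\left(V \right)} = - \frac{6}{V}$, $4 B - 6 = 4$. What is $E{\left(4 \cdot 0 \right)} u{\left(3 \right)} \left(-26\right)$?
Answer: $0$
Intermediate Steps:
$B = \frac{5}{2}$ ($B = \frac{3}{2} + \frac{1}{4} \cdot 4 = \frac{3}{2} + 1 = \frac{5}{2} \approx 2.5$)
$E{\left(F \right)} = 5 F$ ($E{\left(F \right)} = \left(F + F\right) \frac{5}{2} = 2 F \frac{5}{2} = 5 F$)
$E{\left(4 \cdot 0 \right)} u{\left(3 \right)} \left(-26\right) = 5 \cdot 4 \cdot 0 \left(- \frac{6}{3}\right) \left(-26\right) = 5 \cdot 0 \left(\left(-6\right) \frac{1}{3}\right) \left(-26\right) = 0 \left(-2\right) \left(-26\right) = 0 \left(-26\right) = 0$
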